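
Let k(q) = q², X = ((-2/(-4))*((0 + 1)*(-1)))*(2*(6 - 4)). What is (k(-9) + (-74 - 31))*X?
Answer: 48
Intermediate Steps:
X = -2 (X = ((-2*(-¼))*(1*(-1)))*(2*2) = ((½)*(-1))*4 = -½*4 = -2)
(k(-9) + (-74 - 31))*X = ((-9)² + (-74 - 31))*(-2) = (81 - 105)*(-2) = -24*(-2) = 48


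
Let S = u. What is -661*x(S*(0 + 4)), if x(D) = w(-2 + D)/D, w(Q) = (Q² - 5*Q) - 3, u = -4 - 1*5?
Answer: 1078091/36 ≈ 29947.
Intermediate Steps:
u = -9 (u = -4 - 5 = -9)
S = -9
w(Q) = -3 + Q² - 5*Q
x(D) = (7 + (-2 + D)² - 5*D)/D (x(D) = (-3 + (-2 + D)² - 5*(-2 + D))/D = (-3 + (-2 + D)² + (10 - 5*D))/D = (7 + (-2 + D)² - 5*D)/D)
-661*x(S*(0 + 4)) = -661*(-9 - 9*(0 + 4) + 11/((-9*(0 + 4)))) = -661*(-9 - 9*4 + 11/((-9*4))) = -661*(-9 - 36 + 11/(-36)) = -661*(-9 - 36 + 11*(-1/36)) = -661*(-9 - 36 - 11/36) = -661*(-1631/36) = 1078091/36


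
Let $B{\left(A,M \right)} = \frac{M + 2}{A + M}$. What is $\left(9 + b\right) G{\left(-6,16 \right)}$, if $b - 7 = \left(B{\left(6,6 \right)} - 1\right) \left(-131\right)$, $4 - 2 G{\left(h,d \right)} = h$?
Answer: $\frac{895}{3} \approx 298.33$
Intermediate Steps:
$B{\left(A,M \right)} = \frac{2 + M}{A + M}$
$G{\left(h,d \right)} = 2 - \frac{h}{2}$
$b = \frac{152}{3}$ ($b = 7 + \left(\frac{2 + 6}{6 + 6} - 1\right) \left(-131\right) = 7 + \left(\frac{1}{12} \cdot 8 - 1\right) \left(-131\right) = 7 + \left(\frac{2}{3} - 1\right) \left(-131\right) = 7 - - \frac{131}{3} = 7 + \frac{131}{3} = \frac{152}{3} \approx 50.667$)
$\left(9 + b\right) G{\left(-6,16 \right)} = \left(9 + \frac{152}{3}\right) \left(2 - -3\right) = \frac{179 \left(2 + 3\right)}{3} = \frac{179}{3} \cdot 5 = \frac{895}{3}$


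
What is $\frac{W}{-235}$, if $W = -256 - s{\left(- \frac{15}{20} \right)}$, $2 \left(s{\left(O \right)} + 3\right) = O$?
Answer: $\frac{43}{40} \approx 1.075$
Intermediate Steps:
$s{\left(O \right)} = -3 + \frac{O}{2}$
$W = - \frac{2021}{8}$ ($W = -256 - \left(-3 + \frac{\left(-15\right) \frac{1}{20}}{2}\right) = -256 - \left(-3 + \frac{1}{2} \left(- \frac{3}{4}\right)\right) = -256 - \left(-3 - \frac{3}{8}\right) = -256 - - \frac{27}{8} = -256 + \frac{27}{8} = - \frac{2021}{8} \approx -252.63$)
$\frac{W}{-235} = - \frac{2021}{8 \left(-235\right)} = \left(- \frac{2021}{8}\right) \left(- \frac{1}{235}\right) = \frac{43}{40}$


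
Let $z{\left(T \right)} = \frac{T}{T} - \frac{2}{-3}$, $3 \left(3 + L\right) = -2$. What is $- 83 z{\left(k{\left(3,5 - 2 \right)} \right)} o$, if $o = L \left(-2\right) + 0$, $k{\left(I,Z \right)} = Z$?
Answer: $- \frac{9130}{9} \approx -1014.4$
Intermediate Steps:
$L = - \frac{11}{3}$ ($L = -3 + \frac{1}{3} \left(-2\right) = -3 - \frac{2}{3} = - \frac{11}{3} \approx -3.6667$)
$o = \frac{22}{3}$ ($o = \left(- \frac{11}{3}\right) \left(-2\right) + 0 = \frac{22}{3} + 0 = \frac{22}{3} \approx 7.3333$)
$z{\left(T \right)} = \frac{5}{3}$ ($z{\left(T \right)} = 1 - - \frac{2}{3} = 1 + \frac{2}{3} = \frac{5}{3}$)
$- 83 z{\left(k{\left(3,5 - 2 \right)} \right)} o = \left(-83\right) \frac{5}{3} \cdot \frac{22}{3} = \left(- \frac{415}{3}\right) \frac{22}{3} = - \frac{9130}{9}$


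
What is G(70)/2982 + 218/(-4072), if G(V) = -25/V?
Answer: -570089/10624866 ≈ -0.053656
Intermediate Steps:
G(70)/2982 + 218/(-4072) = -25/70/2982 + 218/(-4072) = -25*1/70*(1/2982) + 218*(-1/4072) = -5/14*1/2982 - 109/2036 = -5/41748 - 109/2036 = -570089/10624866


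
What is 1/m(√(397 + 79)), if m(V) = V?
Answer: √119/238 ≈ 0.045835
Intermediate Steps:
1/m(√(397 + 79)) = 1/(√(397 + 79)) = 1/(√476) = 1/(2*√119) = √119/238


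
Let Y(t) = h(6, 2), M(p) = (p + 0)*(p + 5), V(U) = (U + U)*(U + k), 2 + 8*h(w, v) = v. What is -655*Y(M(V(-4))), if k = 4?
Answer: 0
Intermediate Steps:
h(w, v) = -1/4 + v/8
V(U) = 2*U*(4 + U) (V(U) = (U + U)*(U + 4) = (2*U)*(4 + U) = 2*U*(4 + U))
M(p) = p*(5 + p)
Y(t) = 0 (Y(t) = -1/4 + (1/8)*2 = -1/4 + 1/4 = 0)
-655*Y(M(V(-4))) = -655*0 = 0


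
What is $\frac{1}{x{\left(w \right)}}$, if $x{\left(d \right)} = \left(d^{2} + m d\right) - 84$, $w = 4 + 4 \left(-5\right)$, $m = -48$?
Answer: $\frac{1}{940} \approx 0.0010638$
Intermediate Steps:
$w = -16$ ($w = 4 - 20 = -16$)
$x{\left(d \right)} = -84 + d^{2} - 48 d$ ($x{\left(d \right)} = \left(d^{2} - 48 d\right) - 84 = -84 + d^{2} - 48 d$)
$\frac{1}{x{\left(w \right)}} = \frac{1}{-84 + \left(-16\right)^{2} - -768} = \frac{1}{-84 + 256 + 768} = \frac{1}{940}$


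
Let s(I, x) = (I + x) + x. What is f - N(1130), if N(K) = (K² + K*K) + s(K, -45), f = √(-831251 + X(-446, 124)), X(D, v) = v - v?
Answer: -2554840 + I*√831251 ≈ -2.5548e+6 + 911.73*I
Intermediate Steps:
X(D, v) = 0
s(I, x) = I + 2*x
f = I*√831251 (f = √(-831251 + 0) = √(-831251) = I*√831251 ≈ 911.73*I)
N(K) = -90 + K + 2*K² (N(K) = (K² + K*K) + (K + 2*(-45)) = (K² + K²) + (K - 90) = 2*K² + (-90 + K) = -90 + K + 2*K²)
f - N(1130) = I*√831251 - (-90 + 1130 + 2*1130²) = I*√831251 - (-90 + 1130 + 2*1276900) = I*√831251 - (-90 + 1130 + 2553800) = I*√831251 - 1*2554840 = I*√831251 - 2554840 = -2554840 + I*√831251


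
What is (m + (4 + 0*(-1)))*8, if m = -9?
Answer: -40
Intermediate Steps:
(m + (4 + 0*(-1)))*8 = (-9 + (4 + 0*(-1)))*8 = (-9 + (4 + 0))*8 = (-9 + 4)*8 = -5*8 = -40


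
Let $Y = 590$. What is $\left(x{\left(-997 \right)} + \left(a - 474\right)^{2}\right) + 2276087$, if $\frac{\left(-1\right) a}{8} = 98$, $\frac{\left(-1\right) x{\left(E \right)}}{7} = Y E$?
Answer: $7976261$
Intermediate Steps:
$x{\left(E \right)} = - 4130 E$ ($x{\left(E \right)} = - 7 \cdot 590 E = - 4130 E$)
$a = -784$ ($a = \left(-8\right) 98 = -784$)
$\left(x{\left(-997 \right)} + \left(a - 474\right)^{2}\right) + 2276087 = \left(\left(-4130\right) \left(-997\right) + \left(-784 - 474\right)^{2}\right) + 2276087 = \left(4117610 + \left(-1258\right)^{2}\right) + 2276087 = \left(4117610 + 1582564\right) + 2276087 = 5700174 + 2276087 = 7976261$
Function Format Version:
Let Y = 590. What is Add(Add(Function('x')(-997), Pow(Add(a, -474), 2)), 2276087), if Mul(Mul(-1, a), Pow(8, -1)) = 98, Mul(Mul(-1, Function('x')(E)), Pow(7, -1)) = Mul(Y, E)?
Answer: 7976261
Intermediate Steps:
Function('x')(E) = Mul(-4130, E) (Function('x')(E) = Mul(-7, Mul(590, E)) = Mul(-4130, E))
a = -784 (a = Mul(-8, 98) = -784)
Add(Add(Function('x')(-997), Pow(Add(a, -474), 2)), 2276087) = Add(Add(Mul(-4130, -997), Pow(Add(-784, -474), 2)), 2276087) = Add(Add(4117610, Pow(-1258, 2)), 2276087) = Add(Add(4117610, 1582564), 2276087) = Add(5700174, 2276087) = 7976261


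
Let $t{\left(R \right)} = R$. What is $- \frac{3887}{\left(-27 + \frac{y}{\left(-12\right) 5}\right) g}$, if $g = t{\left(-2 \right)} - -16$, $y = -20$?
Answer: $\frac{11661}{1120} \approx 10.412$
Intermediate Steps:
$g = 14$ ($g = -2 - -16 = -2 + 16 = 14$)
$- \frac{3887}{\left(-27 + \frac{y}{\left(-12\right) 5}\right) g} = - \frac{3887}{\left(-27 - \frac{20}{\left(-12\right) 5}\right) 14} = - \frac{3887}{\left(-27 - \frac{20}{-60}\right) 14} = - \frac{3887}{\left(-27 - - \frac{1}{3}\right) 14} = - \frac{3887}{\left(-27 + \frac{1}{3}\right) 14} = - \frac{3887}{\left(- \frac{80}{3}\right) 14} = - \frac{3887}{- \frac{1120}{3}} = \left(-3887\right) \left(- \frac{3}{1120}\right) = \frac{11661}{1120}$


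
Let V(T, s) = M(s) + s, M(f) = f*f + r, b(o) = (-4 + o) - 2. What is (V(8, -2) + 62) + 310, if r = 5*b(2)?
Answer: 354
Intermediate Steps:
b(o) = -6 + o
r = -20 (r = 5*(-6 + 2) = 5*(-4) = -20)
M(f) = -20 + f² (M(f) = f*f - 20 = f² - 20 = -20 + f²)
V(T, s) = -20 + s + s² (V(T, s) = (-20 + s²) + s = -20 + s + s²)
(V(8, -2) + 62) + 310 = ((-20 - 2 + (-2)²) + 62) + 310 = ((-20 - 2 + 4) + 62) + 310 = (-18 + 62) + 310 = 44 + 310 = 354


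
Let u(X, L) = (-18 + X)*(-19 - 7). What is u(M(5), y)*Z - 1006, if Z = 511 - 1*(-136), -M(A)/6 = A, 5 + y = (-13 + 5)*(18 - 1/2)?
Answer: 806450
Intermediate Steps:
y = -145 (y = -5 + (-13 + 5)*(18 - 1/2) = -5 - 8*(18 - 1*½) = -5 - 8*(18 - ½) = -5 - 8*35/2 = -5 - 140 = -145)
M(A) = -6*A
u(X, L) = 468 - 26*X (u(X, L) = (-18 + X)*(-26) = 468 - 26*X)
Z = 647 (Z = 511 + 136 = 647)
u(M(5), y)*Z - 1006 = (468 - (-156)*5)*647 - 1006 = (468 - 26*(-30))*647 - 1006 = (468 + 780)*647 - 1006 = 1248*647 - 1006 = 807456 - 1006 = 806450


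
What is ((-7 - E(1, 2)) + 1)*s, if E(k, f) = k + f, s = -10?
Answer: 90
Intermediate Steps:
E(k, f) = f + k
((-7 - E(1, 2)) + 1)*s = ((-7 - (2 + 1)) + 1)*(-10) = ((-7 - 1*3) + 1)*(-10) = ((-7 - 3) + 1)*(-10) = (-10 + 1)*(-10) = -9*(-10) = 90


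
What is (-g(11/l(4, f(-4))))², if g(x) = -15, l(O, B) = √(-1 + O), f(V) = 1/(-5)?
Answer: 225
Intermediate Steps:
f(V) = -⅕
(-g(11/l(4, f(-4))))² = (-1*(-15))² = 15² = 225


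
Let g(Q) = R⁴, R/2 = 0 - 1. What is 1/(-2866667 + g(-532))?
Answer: -1/2866651 ≈ -3.4884e-7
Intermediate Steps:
R = -2 (R = 2*(0 - 1) = 2*(-1) = -2)
g(Q) = 16 (g(Q) = (-2)⁴ = 16)
1/(-2866667 + g(-532)) = 1/(-2866667 + 16) = 1/(-2866651) = -1/2866651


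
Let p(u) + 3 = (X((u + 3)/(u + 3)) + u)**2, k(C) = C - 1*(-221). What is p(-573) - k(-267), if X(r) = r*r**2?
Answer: 327227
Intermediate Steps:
k(C) = 221 + C (k(C) = C + 221 = 221 + C)
X(r) = r**3
p(u) = -3 + (1 + u)**2 (p(u) = -3 + (((u + 3)/(u + 3))**3 + u)**2 = -3 + (((3 + u)/(3 + u))**3 + u)**2 = -3 + (1**3 + u)**2 = -3 + (1 + u)**2)
p(-573) - k(-267) = (-3 + (1 - 573)**2) - (221 - 267) = (-3 + (-572)**2) - 1*(-46) = (-3 + 327184) + 46 = 327181 + 46 = 327227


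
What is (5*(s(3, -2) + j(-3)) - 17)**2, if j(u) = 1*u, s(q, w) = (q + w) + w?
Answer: 1369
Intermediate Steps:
s(q, w) = q + 2*w
j(u) = u
(5*(s(3, -2) + j(-3)) - 17)**2 = (5*((3 + 2*(-2)) - 3) - 17)**2 = (5*((3 - 4) - 3) - 17)**2 = (5*(-1 - 3) - 17)**2 = (5*(-4) - 17)**2 = (-20 - 17)**2 = (-37)**2 = 1369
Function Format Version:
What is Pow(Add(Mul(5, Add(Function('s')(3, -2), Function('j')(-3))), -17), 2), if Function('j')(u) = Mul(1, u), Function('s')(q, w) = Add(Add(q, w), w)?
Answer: 1369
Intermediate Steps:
Function('s')(q, w) = Add(q, Mul(2, w))
Function('j')(u) = u
Pow(Add(Mul(5, Add(Function('s')(3, -2), Function('j')(-3))), -17), 2) = Pow(Add(Mul(5, Add(Add(3, Mul(2, -2)), -3)), -17), 2) = Pow(Add(Mul(5, Add(Add(3, -4), -3)), -17), 2) = Pow(Add(Mul(5, Add(-1, -3)), -17), 2) = Pow(Add(Mul(5, -4), -17), 2) = Pow(Add(-20, -17), 2) = Pow(-37, 2) = 1369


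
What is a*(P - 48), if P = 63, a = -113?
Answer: -1695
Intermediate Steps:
a*(P - 48) = -113*(63 - 48) = -113*15 = -1695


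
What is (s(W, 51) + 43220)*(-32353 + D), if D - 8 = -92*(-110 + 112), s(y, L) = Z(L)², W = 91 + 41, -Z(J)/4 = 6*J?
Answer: -50140070484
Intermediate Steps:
Z(J) = -24*J
W = 132
s(y, L) = 576*L² (s(y, L) = (-24*L)² = 576*L²)
D = -176 (D = 8 - 92*(-110 + 112) = 8 - 92*2 = 8 - 184 = -176)
(s(W, 51) + 43220)*(-32353 + D) = (576*51² + 43220)*(-32353 - 176) = (576*2601 + 43220)*(-32529) = (1498176 + 43220)*(-32529) = 1541396*(-32529) = -50140070484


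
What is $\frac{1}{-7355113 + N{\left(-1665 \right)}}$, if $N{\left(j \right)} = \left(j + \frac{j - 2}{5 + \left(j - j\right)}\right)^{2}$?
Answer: $- \frac{25}{84037761} \approx -2.9749 \cdot 10^{-7}$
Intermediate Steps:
$N{\left(j \right)} = \left(- \frac{2}{5} + \frac{6 j}{5}\right)^{2}$ ($N{\left(j \right)} = \left(j + \frac{-2 + j}{5 + 0}\right)^{2} = \left(j + \frac{-2 + j}{5}\right)^{2} = \left(j + \left(-2 + j\right) \frac{1}{5}\right)^{2} = \left(j + \left(- \frac{2}{5} + \frac{j}{5}\right)\right)^{2} = \left(- \frac{2}{5} + \frac{6 j}{5}\right)^{2}$)
$\frac{1}{-7355113 + N{\left(-1665 \right)}} = \frac{1}{-7355113 + \frac{4 \left(-1 + 3 \left(-1665\right)\right)^{2}}{25}} = \frac{1}{-7355113 + \frac{4 \left(-1 - 4995\right)^{2}}{25}} = \frac{1}{-7355113 + \frac{4 \left(-4996\right)^{2}}{25}} = \frac{1}{-7355113 + \frac{4}{25} \cdot 24960016} = \frac{1}{-7355113 + \frac{99840064}{25}} = \frac{1}{- \frac{84037761}{25}} = - \frac{25}{84037761}$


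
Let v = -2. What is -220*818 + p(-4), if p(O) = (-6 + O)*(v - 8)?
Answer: -179860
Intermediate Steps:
p(O) = 60 - 10*O (p(O) = (-6 + O)*(-2 - 8) = (-6 + O)*(-10) = 60 - 10*O)
-220*818 + p(-4) = -220*818 + (60 - 10*(-4)) = -179960 + (60 + 40) = -179960 + 100 = -179860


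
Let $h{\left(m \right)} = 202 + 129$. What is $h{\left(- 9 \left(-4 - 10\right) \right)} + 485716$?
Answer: $486047$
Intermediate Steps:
$h{\left(m \right)} = 331$
$h{\left(- 9 \left(-4 - 10\right) \right)} + 485716 = 331 + 485716 = 486047$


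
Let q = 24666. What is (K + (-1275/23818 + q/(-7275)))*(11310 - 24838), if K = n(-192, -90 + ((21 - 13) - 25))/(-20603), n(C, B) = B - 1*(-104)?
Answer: 27720542688134132/595000732975 ≈ 46589.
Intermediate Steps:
n(C, B) = 104 + B (n(C, B) = B + 104 = 104 + B)
K = 3/20603 (K = (104 + (-90 + ((21 - 13) - 25)))/(-20603) = (104 + (-90 + (8 - 25)))*(-1/20603) = (104 + (-90 - 17))*(-1/20603) = (104 - 107)*(-1/20603) = -3*(-1/20603) = 3/20603 ≈ 0.00014561)
(K + (-1275/23818 + q/(-7275)))*(11310 - 24838) = (3/20603 + (-1275/23818 + 24666/(-7275)))*(11310 - 24838) = (3/20603 + (-1275*1/23818 + 24666*(-1/7275)))*(-13528) = (3/20603 + (-1275/23818 - 8222/2425))*(-13528) = (3/20603 - 198923471/57758650)*(-13528) = -4098246997063/1190001465950*(-13528) = 27720542688134132/595000732975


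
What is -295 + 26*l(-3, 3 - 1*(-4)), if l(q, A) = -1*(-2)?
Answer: -243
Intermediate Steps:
l(q, A) = 2
-295 + 26*l(-3, 3 - 1*(-4)) = -295 + 26*2 = -295 + 52 = -243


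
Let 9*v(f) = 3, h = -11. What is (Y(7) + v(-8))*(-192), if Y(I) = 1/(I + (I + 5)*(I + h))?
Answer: -2432/41 ≈ -59.317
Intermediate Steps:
v(f) = 1/3 (v(f) = (1/9)*3 = 1/3)
Y(I) = 1/(I + (-11 + I)*(5 + I)) (Y(I) = 1/(I + (I + 5)*(I - 11)) = 1/(I + (5 + I)*(-11 + I)) = 1/(I + (-11 + I)*(5 + I)))
(Y(7) + v(-8))*(-192) = (1/(-55 + 7**2 - 5*7) + 1/3)*(-192) = (1/(-55 + 49 - 35) + 1/3)*(-192) = (1/(-41) + 1/3)*(-192) = (-1/41 + 1/3)*(-192) = (38/123)*(-192) = -2432/41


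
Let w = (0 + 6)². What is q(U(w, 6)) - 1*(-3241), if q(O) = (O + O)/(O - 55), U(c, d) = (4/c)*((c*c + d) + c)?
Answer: 911613/281 ≈ 3244.2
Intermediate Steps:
w = 36 (w = 6² = 36)
U(c, d) = 4*(c + d + c²)/c (U(c, d) = (4/c)*((c² + d) + c) = (4/c)*((d + c²) + c) = (4/c)*(c + d + c²) = 4*(c + d + c²)/c)
q(O) = 2*O/(-55 + O) (q(O) = (2*O)/(-55 + O) = 2*O/(-55 + O))
q(U(w, 6)) - 1*(-3241) = 2*(4 + 4*36 + 4*6/36)/(-55 + (4 + 4*36 + 4*6/36)) - 1*(-3241) = 2*(4 + 144 + 4*6*(1/36))/(-55 + (4 + 144 + 4*6*(1/36))) + 3241 = 2*(4 + 144 + ⅔)/(-55 + (4 + 144 + ⅔)) + 3241 = 2*(446/3)/(-55 + 446/3) + 3241 = 2*(446/3)/(281/3) + 3241 = 2*(446/3)*(3/281) + 3241 = 892/281 + 3241 = 911613/281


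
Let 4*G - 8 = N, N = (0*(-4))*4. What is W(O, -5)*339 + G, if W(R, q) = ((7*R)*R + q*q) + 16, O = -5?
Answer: 73226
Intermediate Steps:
N = 0 (N = 0*4 = 0)
G = 2 (G = 2 + (¼)*0 = 2 + 0 = 2)
W(R, q) = 16 + q² + 7*R² (W(R, q) = (7*R² + q²) + 16 = (q² + 7*R²) + 16 = 16 + q² + 7*R²)
W(O, -5)*339 + G = (16 + (-5)² + 7*(-5)²)*339 + 2 = (16 + 25 + 7*25)*339 + 2 = (16 + 25 + 175)*339 + 2 = 216*339 + 2 = 73224 + 2 = 73226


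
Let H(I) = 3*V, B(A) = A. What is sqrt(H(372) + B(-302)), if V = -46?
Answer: 2*I*sqrt(110) ≈ 20.976*I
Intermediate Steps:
H(I) = -138 (H(I) = 3*(-46) = -138)
sqrt(H(372) + B(-302)) = sqrt(-138 - 302) = sqrt(-440) = 2*I*sqrt(110)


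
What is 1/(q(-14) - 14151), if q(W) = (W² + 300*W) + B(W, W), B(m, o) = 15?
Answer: -1/18140 ≈ -5.5127e-5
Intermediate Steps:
q(W) = 15 + W² + 300*W (q(W) = (W² + 300*W) + 15 = 15 + W² + 300*W)
1/(q(-14) - 14151) = 1/((15 + (-14)² + 300*(-14)) - 14151) = 1/((15 + 196 - 4200) - 14151) = 1/(-3989 - 14151) = 1/(-18140) = -1/18140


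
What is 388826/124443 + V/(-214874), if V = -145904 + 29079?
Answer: 8916968309/2430869562 ≈ 3.6682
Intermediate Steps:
V = -116825
388826/124443 + V/(-214874) = 388826/124443 - 116825/(-214874) = 388826*(1/124443) - 116825*(-1/214874) = 388826/124443 + 116825/214874 = 8916968309/2430869562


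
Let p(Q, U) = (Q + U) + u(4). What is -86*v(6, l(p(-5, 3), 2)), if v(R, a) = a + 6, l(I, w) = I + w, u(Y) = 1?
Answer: -602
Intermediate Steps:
p(Q, U) = 1 + Q + U (p(Q, U) = (Q + U) + 1 = 1 + Q + U)
v(R, a) = 6 + a
-86*v(6, l(p(-5, 3), 2)) = -86*(6 + ((1 - 5 + 3) + 2)) = -86*(6 + (-1 + 2)) = -86*(6 + 1) = -86*7 = -602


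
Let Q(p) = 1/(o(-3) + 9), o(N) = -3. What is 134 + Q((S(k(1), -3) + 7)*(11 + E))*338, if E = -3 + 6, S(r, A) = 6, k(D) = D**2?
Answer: 571/3 ≈ 190.33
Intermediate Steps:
E = 3
Q(p) = 1/6 (Q(p) = 1/(-3 + 9) = 1/6)
134 + Q((S(k(1), -3) + 7)*(11 + E))*338 = 134 + (1/6)*338 = 134 + 169/3 = 571/3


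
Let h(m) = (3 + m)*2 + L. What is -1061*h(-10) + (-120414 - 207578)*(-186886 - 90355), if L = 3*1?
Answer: 90932841743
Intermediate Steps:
L = 3
h(m) = 9 + 2*m (h(m) = (3 + m)*2 + 3 = (6 + 2*m) + 3 = 9 + 2*m)
-1061*h(-10) + (-120414 - 207578)*(-186886 - 90355) = -1061*(9 + 2*(-10)) + (-120414 - 207578)*(-186886 - 90355) = -1061*(9 - 20) - 327992*(-277241) = -1061*(-11) + 90932830072 = 11671 + 90932830072 = 90932841743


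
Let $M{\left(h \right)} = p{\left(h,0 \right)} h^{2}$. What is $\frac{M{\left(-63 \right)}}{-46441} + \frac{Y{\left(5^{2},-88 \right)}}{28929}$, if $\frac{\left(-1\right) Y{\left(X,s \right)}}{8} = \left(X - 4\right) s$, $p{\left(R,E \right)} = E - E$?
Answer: $\frac{4928}{9643} \approx 0.51104$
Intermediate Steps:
$p{\left(R,E \right)} = 0$
$M{\left(h \right)} = 0$ ($M{\left(h \right)} = 0 h^{2} = 0$)
$Y{\left(X,s \right)} = - 8 s \left(-4 + X\right)$ ($Y{\left(X,s \right)} = - 8 \left(X - 4\right) s = - 8 \left(-4 + X\right) s = - 8 s \left(-4 + X\right)$)
$\frac{M{\left(-63 \right)}}{-46441} + \frac{Y{\left(5^{2},-88 \right)}}{28929} = \frac{0}{-46441} + \frac{8 \left(-88\right) \left(4 - 5^{2}\right)}{28929} = 0 \left(- \frac{1}{46441}\right) + 8 \left(-88\right) \left(4 - 25\right) \frac{1}{28929} = 0 + 8 \left(-88\right) \left(4 - 25\right) \frac{1}{28929} = 0 + 8 \left(-88\right) \left(-21\right) \frac{1}{28929} = 0 + 14784 \cdot \frac{1}{28929} = 0 + \frac{4928}{9643} = \frac{4928}{9643}$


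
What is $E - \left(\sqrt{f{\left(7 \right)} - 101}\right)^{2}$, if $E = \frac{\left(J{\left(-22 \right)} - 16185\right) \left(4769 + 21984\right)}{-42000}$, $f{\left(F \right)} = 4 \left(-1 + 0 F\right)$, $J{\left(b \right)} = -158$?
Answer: $\frac{441634279}{42000} \approx 10515.0$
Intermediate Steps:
$f{\left(F \right)} = -4$ ($f{\left(F \right)} = 4 \left(-1 + 0\right) = 4 \left(-1\right) = -4$)
$E = \frac{437224279}{42000}$ ($E = \frac{\left(-158 - 16185\right) \left(4769 + 21984\right)}{-42000} = \left(-16343\right) 26753 \left(- \frac{1}{42000}\right) = \left(-437224279\right) \left(- \frac{1}{42000}\right) = \frac{437224279}{42000} \approx 10410.0$)
$E - \left(\sqrt{f{\left(7 \right)} - 101}\right)^{2} = \frac{437224279}{42000} - \left(\sqrt{-4 - 101}\right)^{2} = \frac{437224279}{42000} - \left(\sqrt{-105}\right)^{2} = \frac{437224279}{42000} - \left(i \sqrt{105}\right)^{2} = \frac{437224279}{42000} - -105 = \frac{437224279}{42000} + 105 = \frac{441634279}{42000}$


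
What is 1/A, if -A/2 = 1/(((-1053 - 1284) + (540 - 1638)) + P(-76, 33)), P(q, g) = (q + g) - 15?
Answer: 3493/2 ≈ 1746.5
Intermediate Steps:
P(q, g) = -15 + g + q (P(q, g) = (g + q) - 15 = -15 + g + q)
A = 2/3493 (A = -2/(((-1053 - 1284) + (540 - 1638)) + (-15 + 33 - 76)) = -2/((-2337 - 1098) - 58) = -2/(-3435 - 58) = -2/(-3493) = -2*(-1/3493) = 2/3493 ≈ 0.00057257)
1/A = 1/(2/3493) = 3493/2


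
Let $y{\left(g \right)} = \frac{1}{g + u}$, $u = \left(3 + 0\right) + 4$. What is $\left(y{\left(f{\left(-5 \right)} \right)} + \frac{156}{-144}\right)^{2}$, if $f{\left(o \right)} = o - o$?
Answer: $\frac{6241}{7056} \approx 0.8845$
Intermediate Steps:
$u = 7$ ($u = 3 + 4 = 7$)
$f{\left(o \right)} = 0$
$y{\left(g \right)} = \frac{1}{7 + g}$ ($y{\left(g \right)} = \frac{1}{g + 7} = \frac{1}{7 + g}$)
$\left(y{\left(f{\left(-5 \right)} \right)} + \frac{156}{-144}\right)^{2} = \left(\frac{1}{7 + 0} + \frac{156}{-144}\right)^{2} = \left(\frac{1}{7} + 156 \left(- \frac{1}{144}\right)\right)^{2} = \left(\frac{1}{7} - \frac{13}{12}\right)^{2} = \left(- \frac{79}{84}\right)^{2} = \frac{6241}{7056}$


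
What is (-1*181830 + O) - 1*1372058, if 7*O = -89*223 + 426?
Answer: -10896637/7 ≈ -1.5567e+6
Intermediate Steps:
O = -19421/7 (O = (-89*223 + 426)/7 = (-19847 + 426)/7 = (⅐)*(-19421) = -19421/7 ≈ -2774.4)
(-1*181830 + O) - 1*1372058 = (-1*181830 - 19421/7) - 1*1372058 = (-181830 - 19421/7) - 1372058 = -1292231/7 - 1372058 = -10896637/7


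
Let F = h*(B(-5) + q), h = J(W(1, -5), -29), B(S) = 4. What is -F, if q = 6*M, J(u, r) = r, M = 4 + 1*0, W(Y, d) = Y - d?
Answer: 812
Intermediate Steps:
M = 4 (M = 4 + 0 = 4)
q = 24 (q = 6*4 = 24)
h = -29
F = -812 (F = -29*(4 + 24) = -29*28 = -812)
-F = -1*(-812) = 812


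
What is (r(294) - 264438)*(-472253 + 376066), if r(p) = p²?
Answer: 17121478374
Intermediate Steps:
(r(294) - 264438)*(-472253 + 376066) = (294² - 264438)*(-472253 + 376066) = (86436 - 264438)*(-96187) = -178002*(-96187) = 17121478374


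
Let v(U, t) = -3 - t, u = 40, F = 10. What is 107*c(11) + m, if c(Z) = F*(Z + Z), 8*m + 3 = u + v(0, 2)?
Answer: 23544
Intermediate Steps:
m = 4 (m = -3/8 + (40 + (-3 - 1*2))/8 = -3/8 + (40 + (-3 - 2))/8 = -3/8 + (40 - 5)/8 = -3/8 + (1/8)*35 = -3/8 + 35/8 = 4)
c(Z) = 20*Z (c(Z) = 10*(Z + Z) = 10*(2*Z) = 20*Z)
107*c(11) + m = 107*(20*11) + 4 = 107*220 + 4 = 23540 + 4 = 23544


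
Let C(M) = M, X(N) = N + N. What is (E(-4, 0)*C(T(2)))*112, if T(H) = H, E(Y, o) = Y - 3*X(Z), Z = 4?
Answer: -6272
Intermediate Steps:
X(N) = 2*N
E(Y, o) = -24 + Y (E(Y, o) = Y - 6*4 = Y - 3*8 = Y - 24 = -24 + Y)
(E(-4, 0)*C(T(2)))*112 = ((-24 - 4)*2)*112 = -28*2*112 = -56*112 = -6272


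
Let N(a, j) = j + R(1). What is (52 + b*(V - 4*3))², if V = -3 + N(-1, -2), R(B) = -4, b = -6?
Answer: 31684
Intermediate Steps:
N(a, j) = -4 + j (N(a, j) = j - 4 = -4 + j)
V = -9 (V = -3 + (-4 - 2) = -3 - 6 = -9)
(52 + b*(V - 4*3))² = (52 - 6*(-9 - 4*3))² = (52 - 6*(-9 - 12))² = (52 - 6*(-21))² = (52 + 126)² = 178² = 31684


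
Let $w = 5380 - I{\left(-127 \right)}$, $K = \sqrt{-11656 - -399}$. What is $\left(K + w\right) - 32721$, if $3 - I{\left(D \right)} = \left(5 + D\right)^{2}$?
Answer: $-12460 + i \sqrt{11257} \approx -12460.0 + 106.1 i$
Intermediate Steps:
$K = i \sqrt{11257}$ ($K = \sqrt{-11656 + \left(-7819 + 8218\right)} = \sqrt{-11656 + 399} = \sqrt{-11257} = i \sqrt{11257} \approx 106.1 i$)
$I{\left(D \right)} = 3 - \left(5 + D\right)^{2}$
$w = 20261$ ($w = 5380 - \left(3 - \left(5 - 127\right)^{2}\right) = 5380 - \left(3 - \left(-122\right)^{2}\right) = 5380 - \left(3 - 14884\right) = 5380 - -14881 = 5380 + 14881 = 20261$)
$\left(K + w\right) - 32721 = \left(i \sqrt{11257} + 20261\right) - 32721 = \left(20261 + i \sqrt{11257}\right) - 32721 = -12460 + i \sqrt{11257}$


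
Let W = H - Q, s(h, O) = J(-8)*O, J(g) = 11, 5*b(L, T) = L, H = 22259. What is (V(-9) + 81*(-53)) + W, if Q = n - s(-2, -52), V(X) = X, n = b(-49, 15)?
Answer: 86974/5 ≈ 17395.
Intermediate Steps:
b(L, T) = L/5
s(h, O) = 11*O
n = -49/5 (n = (1/5)*(-49) = -49/5 ≈ -9.8000)
Q = 2811/5 (Q = -49/5 - 11*(-52) = -49/5 - 1*(-572) = -49/5 + 572 = 2811/5 ≈ 562.20)
W = 108484/5 (W = 22259 - 1*2811/5 = 22259 - 2811/5 = 108484/5 ≈ 21697.)
(V(-9) + 81*(-53)) + W = (-9 + 81*(-53)) + 108484/5 = (-9 - 4293) + 108484/5 = -4302 + 108484/5 = 86974/5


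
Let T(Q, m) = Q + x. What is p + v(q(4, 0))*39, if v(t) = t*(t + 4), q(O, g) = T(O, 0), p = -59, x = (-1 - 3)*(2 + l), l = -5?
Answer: 12421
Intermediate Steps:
x = 12 (x = (-1 - 3)*(2 - 5) = -4*(-3) = 12)
T(Q, m) = 12 + Q (T(Q, m) = Q + 12 = 12 + Q)
q(O, g) = 12 + O
v(t) = t*(4 + t)
p + v(q(4, 0))*39 = -59 + ((12 + 4)*(4 + (12 + 4)))*39 = -59 + (16*(4 + 16))*39 = -59 + (16*20)*39 = -59 + 320*39 = -59 + 12480 = 12421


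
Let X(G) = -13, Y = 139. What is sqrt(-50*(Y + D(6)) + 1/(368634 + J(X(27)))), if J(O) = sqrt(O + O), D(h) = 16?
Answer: sqrt((-2856913499 - 7750*I*sqrt(26))/(368634 + I*sqrt(26))) ≈ 0.e-13 - 88.034*I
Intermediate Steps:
J(O) = sqrt(2)*sqrt(O) (J(O) = sqrt(2*O) = sqrt(2)*sqrt(O))
sqrt(-50*(Y + D(6)) + 1/(368634 + J(X(27)))) = sqrt(-50*(139 + 16) + 1/(368634 + sqrt(2)*sqrt(-13))) = sqrt(-50*155 + 1/(368634 + sqrt(2)*(I*sqrt(13)))) = sqrt(-7750 + 1/(368634 + I*sqrt(26)))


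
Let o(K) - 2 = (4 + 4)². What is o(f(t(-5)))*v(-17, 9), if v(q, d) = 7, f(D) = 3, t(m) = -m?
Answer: 462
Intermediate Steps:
o(K) = 66 (o(K) = 2 + (4 + 4)² = 2 + 8² = 2 + 64 = 66)
o(f(t(-5)))*v(-17, 9) = 66*7 = 462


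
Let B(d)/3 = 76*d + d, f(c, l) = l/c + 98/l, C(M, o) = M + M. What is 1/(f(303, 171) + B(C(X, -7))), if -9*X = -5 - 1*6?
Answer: 17271/9772003 ≈ 0.0017674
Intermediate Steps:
X = 11/9 (X = -(-5 - 1*6)/9 = -(-5 - 6)/9 = -⅑*(-11) = 11/9 ≈ 1.2222)
C(M, o) = 2*M
f(c, l) = 98/l + l/c
B(d) = 231*d (B(d) = 3*(76*d + d) = 3*(77*d) = 231*d)
1/(f(303, 171) + B(C(X, -7))) = 1/((98/171 + 171/303) + 231*(2*(11/9))) = 1/((98*(1/171) + 171*(1/303)) + 231*(22/9)) = 1/((98/171 + 57/101) + 1694/3) = 1/(19645/17271 + 1694/3) = 1/(9772003/17271) = 17271/9772003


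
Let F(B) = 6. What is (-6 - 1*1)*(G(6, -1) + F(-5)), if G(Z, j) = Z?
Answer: -84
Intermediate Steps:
(-6 - 1*1)*(G(6, -1) + F(-5)) = (-6 - 1*1)*(6 + 6) = (-6 - 1)*12 = -7*12 = -84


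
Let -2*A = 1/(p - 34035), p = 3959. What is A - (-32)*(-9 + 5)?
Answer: -7699455/60152 ≈ -128.00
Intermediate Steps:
A = 1/60152 (A = -1/(2*(3959 - 34035)) = -½/(-30076) = -½*(-1/30076) = 1/60152 ≈ 1.6625e-5)
A - (-32)*(-9 + 5) = 1/60152 - (-32)*(-9 + 5) = 1/60152 - (-32)*(-4) = 1/60152 - 1*128 = 1/60152 - 128 = -7699455/60152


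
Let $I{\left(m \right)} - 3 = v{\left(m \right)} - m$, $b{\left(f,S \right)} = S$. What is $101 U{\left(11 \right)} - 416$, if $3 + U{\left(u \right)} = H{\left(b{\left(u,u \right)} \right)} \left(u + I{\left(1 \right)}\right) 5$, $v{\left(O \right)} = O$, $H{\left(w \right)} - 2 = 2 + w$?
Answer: $105331$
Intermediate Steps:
$H{\left(w \right)} = 4 + w$ ($H{\left(w \right)} = 2 + \left(2 + w\right) = 4 + w$)
$I{\left(m \right)} = 3$ ($I{\left(m \right)} = 3 + \left(m - m\right) = 3 + 0 = 3$)
$U{\left(u \right)} = -3 + 5 \left(3 + u\right) \left(4 + u\right)$ ($U{\left(u \right)} = -3 + \left(4 + u\right) \left(u + 3\right) 5 = -3 + \left(4 + u\right) \left(3 + u\right) 5 = -3 + \left(3 + u\right) \left(4 + u\right) 5 = -3 + 5 \left(3 + u\right) \left(4 + u\right)$)
$101 U{\left(11 \right)} - 416 = 101 \left(57 + 5 \cdot 11^{2} + 35 \cdot 11\right) - 416 = 101 \left(57 + 5 \cdot 121 + 385\right) - 416 = 101 \left(57 + 605 + 385\right) - 416 = 101 \cdot 1047 - 416 = 105747 - 416 = 105331$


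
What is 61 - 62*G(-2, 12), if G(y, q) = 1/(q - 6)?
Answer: 152/3 ≈ 50.667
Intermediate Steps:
G(y, q) = 1/(-6 + q)
61 - 62*G(-2, 12) = 61 - 62/(-6 + 12) = 61 - 62/6 = 61 - 62*1/6 = 61 - 31/3 = 152/3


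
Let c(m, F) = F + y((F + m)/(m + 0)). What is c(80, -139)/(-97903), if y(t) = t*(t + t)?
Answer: 441319/313289600 ≈ 0.0014087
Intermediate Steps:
y(t) = 2*t² (y(t) = t*(2*t) = 2*t²)
c(m, F) = F + 2*(F + m)²/m² (c(m, F) = F + 2*((F + m)/(m + 0))² = F + 2*((F + m)/m)² = F + 2*((F + m)²/m²) = F + 2*(F + m)²/m²)
c(80, -139)/(-97903) = (-139 + 2*(-139 + 80)²/80²)/(-97903) = (-139 + 2*(1/6400)*(-59)²)*(-1/97903) = (-139 + 2*(1/6400)*3481)*(-1/97903) = (-139 + 3481/3200)*(-1/97903) = -441319/3200*(-1/97903) = 441319/313289600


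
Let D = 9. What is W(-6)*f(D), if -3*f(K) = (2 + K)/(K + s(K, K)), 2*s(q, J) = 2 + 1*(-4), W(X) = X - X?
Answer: 0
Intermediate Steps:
W(X) = 0
s(q, J) = -1 (s(q, J) = (2 + 1*(-4))/2 = (2 - 4)/2 = (1/2)*(-2) = -1)
f(K) = -(2 + K)/(3*(-1 + K)) (f(K) = -(2 + K)/(3*(K - 1)) = -(2 + K)/(3*(-1 + K)))
W(-6)*f(D) = 0*((-2 - 1*9)/(3*(-1 + 9))) = 0*((1/3)*(-2 - 9)/8) = 0*((1/3)*(1/8)*(-11)) = 0*(-11/24) = 0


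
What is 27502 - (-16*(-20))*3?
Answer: 26542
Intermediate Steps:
27502 - (-16*(-20))*3 = 27502 - 320*3 = 27502 - 1*960 = 27502 - 960 = 26542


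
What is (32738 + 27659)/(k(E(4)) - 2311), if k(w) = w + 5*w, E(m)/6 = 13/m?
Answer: -60397/2194 ≈ -27.528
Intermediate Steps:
E(m) = 78/m (E(m) = 6*(13/m) = 78/m)
k(w) = 6*w
(32738 + 27659)/(k(E(4)) - 2311) = (32738 + 27659)/(6*(78/4) - 2311) = 60397/(6*(78*(¼)) - 2311) = 60397/(6*(39/2) - 2311) = 60397/(117 - 2311) = 60397/(-2194) = 60397*(-1/2194) = -60397/2194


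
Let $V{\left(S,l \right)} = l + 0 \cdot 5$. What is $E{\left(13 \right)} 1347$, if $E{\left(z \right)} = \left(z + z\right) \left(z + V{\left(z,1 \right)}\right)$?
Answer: $490308$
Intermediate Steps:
$V{\left(S,l \right)} = l$ ($V{\left(S,l \right)} = l + 0 = l$)
$E{\left(z \right)} = 2 z \left(1 + z\right)$ ($E{\left(z \right)} = \left(z + z\right) \left(z + 1\right) = 2 z \left(1 + z\right)$)
$E{\left(13 \right)} 1347 = 2 \cdot 13 \left(1 + 13\right) 1347 = 2 \cdot 13 \cdot 14 \cdot 1347 = 364 \cdot 1347 = 490308$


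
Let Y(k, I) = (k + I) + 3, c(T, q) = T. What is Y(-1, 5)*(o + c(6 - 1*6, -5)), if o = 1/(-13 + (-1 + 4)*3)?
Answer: -7/4 ≈ -1.7500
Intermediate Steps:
Y(k, I) = 3 + I + k (Y(k, I) = (I + k) + 3 = 3 + I + k)
o = -¼ (o = 1/(-13 + 3*3) = 1/(-13 + 9) = 1/(-4) = -¼ ≈ -0.25000)
Y(-1, 5)*(o + c(6 - 1*6, -5)) = (3 + 5 - 1)*(-¼ + (6 - 1*6)) = 7*(-¼ + (6 - 6)) = 7*(-¼ + 0) = 7*(-¼) = -7/4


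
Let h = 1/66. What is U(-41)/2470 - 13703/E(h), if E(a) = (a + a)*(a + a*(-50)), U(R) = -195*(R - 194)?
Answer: 1134149637/1862 ≈ 6.0910e+5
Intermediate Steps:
U(R) = 37830 - 195*R (U(R) = -195*(-194 + R) = 37830 - 195*R)
h = 1/66 ≈ 0.015152
E(a) = -98*a² (E(a) = (2*a)*(a - 50*a) = (2*a)*(-49*a) = -98*a²)
U(-41)/2470 - 13703/E(h) = (37830 - 195*(-41))/2470 - 13703/((-98*(1/66)²)) = (37830 + 7995)*(1/2470) - 13703/((-98*1/4356)) = 45825*(1/2470) - 13703/(-49/2178) = 705/38 - 13703*(-2178/49) = 705/38 + 29845134/49 = 1134149637/1862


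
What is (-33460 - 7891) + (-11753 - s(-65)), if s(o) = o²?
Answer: -57329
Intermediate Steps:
(-33460 - 7891) + (-11753 - s(-65)) = (-33460 - 7891) + (-11753 - 1*(-65)²) = -41351 + (-11753 - 1*4225) = -41351 + (-11753 - 4225) = -41351 - 15978 = -57329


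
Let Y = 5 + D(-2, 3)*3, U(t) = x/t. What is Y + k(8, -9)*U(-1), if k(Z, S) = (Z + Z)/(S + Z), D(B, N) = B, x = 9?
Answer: 143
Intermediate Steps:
U(t) = 9/t
k(Z, S) = 2*Z/(S + Z) (k(Z, S) = (2*Z)/(S + Z) = 2*Z/(S + Z))
Y = -1 (Y = 5 - 2*3 = 5 - 6 = -1)
Y + k(8, -9)*U(-1) = -1 + (2*8/(-9 + 8))*(9/(-1)) = -1 + (2*8/(-1))*(9*(-1)) = -1 + (2*8*(-1))*(-9) = -1 - 16*(-9) = -1 + 144 = 143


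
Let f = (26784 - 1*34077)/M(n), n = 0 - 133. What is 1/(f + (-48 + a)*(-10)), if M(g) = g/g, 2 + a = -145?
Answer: -1/5343 ≈ -0.00018716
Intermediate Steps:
a = -147 (a = -2 - 145 = -147)
n = -133
M(g) = 1
f = -7293 (f = (26784 - 1*34077)/1 = (26784 - 34077)*1 = -7293*1 = -7293)
1/(f + (-48 + a)*(-10)) = 1/(-7293 + (-48 - 147)*(-10)) = 1/(-7293 - 195*(-10)) = 1/(-7293 + 1950) = 1/(-5343) = -1/5343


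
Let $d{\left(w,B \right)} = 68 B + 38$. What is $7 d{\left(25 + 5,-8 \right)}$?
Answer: $-3542$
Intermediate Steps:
$d{\left(w,B \right)} = 38 + 68 B$
$7 d{\left(25 + 5,-8 \right)} = 7 \left(38 + 68 \left(-8\right)\right) = 7 \left(38 - 544\right) = 7 \left(-506\right) = -3542$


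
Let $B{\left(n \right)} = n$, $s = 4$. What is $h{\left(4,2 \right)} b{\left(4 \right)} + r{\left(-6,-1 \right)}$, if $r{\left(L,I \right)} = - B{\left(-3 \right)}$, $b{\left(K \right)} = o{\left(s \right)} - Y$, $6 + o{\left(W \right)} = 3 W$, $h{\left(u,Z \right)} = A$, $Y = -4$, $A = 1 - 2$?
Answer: $-7$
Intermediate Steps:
$A = -1$ ($A = 1 - 2 = -1$)
$h{\left(u,Z \right)} = -1$
$o{\left(W \right)} = -6 + 3 W$
$b{\left(K \right)} = 10$ ($b{\left(K \right)} = \left(-6 + 3 \cdot 4\right) - -4 = \left(-6 + 12\right) + 4 = 6 + 4 = 10$)
$r{\left(L,I \right)} = 3$ ($r{\left(L,I \right)} = \left(-1\right) \left(-3\right) = 3$)
$h{\left(4,2 \right)} b{\left(4 \right)} + r{\left(-6,-1 \right)} = \left(-1\right) 10 + 3 = -10 + 3 = -7$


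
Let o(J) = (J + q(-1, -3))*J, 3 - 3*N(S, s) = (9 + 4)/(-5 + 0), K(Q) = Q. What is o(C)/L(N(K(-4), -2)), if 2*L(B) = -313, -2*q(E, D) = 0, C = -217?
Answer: -94178/313 ≈ -300.89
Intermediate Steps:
q(E, D) = 0 (q(E, D) = -½*0 = 0)
N(S, s) = 28/15 (N(S, s) = 1 - (9 + 4)/(3*(-5 + 0)) = 1 - 13/(3*(-5)) = 1 - 13*(-1)/(3*5) = 1 - ⅓*(-13/5) = 1 + 13/15 = 28/15)
L(B) = -313/2 (L(B) = (½)*(-313) = -313/2)
o(J) = J² (o(J) = (J + 0)*J = J*J = J²)
o(C)/L(N(K(-4), -2)) = (-217)²/(-313/2) = 47089*(-2/313) = -94178/313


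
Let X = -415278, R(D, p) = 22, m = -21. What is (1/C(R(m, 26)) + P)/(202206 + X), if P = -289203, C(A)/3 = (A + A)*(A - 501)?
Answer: 18285727285/13472116416 ≈ 1.3573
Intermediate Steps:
C(A) = 6*A*(-501 + A) (C(A) = 3*((A + A)*(A - 501)) = 3*((2*A)*(-501 + A)) = 3*(2*A*(-501 + A)) = 6*A*(-501 + A))
(1/C(R(m, 26)) + P)/(202206 + X) = (1/(6*22*(-501 + 22)) - 289203)/(202206 - 415278) = (1/(6*22*(-479)) - 289203)/(-213072) = (1/(-63228) - 289203)*(-1/213072) = (-1/63228 - 289203)*(-1/213072) = -18285727285/63228*(-1/213072) = 18285727285/13472116416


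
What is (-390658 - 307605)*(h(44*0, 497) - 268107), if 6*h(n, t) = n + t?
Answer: 1122908152135/6 ≈ 1.8715e+11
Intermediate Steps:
h(n, t) = n/6 + t/6 (h(n, t) = (n + t)/6 = n/6 + t/6)
(-390658 - 307605)*(h(44*0, 497) - 268107) = (-390658 - 307605)*(((44*0)/6 + (1/6)*497) - 268107) = -698263*(((1/6)*0 + 497/6) - 268107) = -698263*((0 + 497/6) - 268107) = -698263*(497/6 - 268107) = -698263*(-1608145/6) = 1122908152135/6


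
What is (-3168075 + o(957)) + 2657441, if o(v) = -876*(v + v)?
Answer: -2187298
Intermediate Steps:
o(v) = -1752*v
(-3168075 + o(957)) + 2657441 = (-3168075 - 1752*957) + 2657441 = (-3168075 - 1676664) + 2657441 = -4844739 + 2657441 = -2187298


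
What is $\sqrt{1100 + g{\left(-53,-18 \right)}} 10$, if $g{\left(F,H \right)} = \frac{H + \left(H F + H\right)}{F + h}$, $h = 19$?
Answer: $10 \sqrt{1073} \approx 327.57$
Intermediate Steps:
$g{\left(F,H \right)} = \frac{2 H + F H}{19 + F}$ ($g{\left(F,H \right)} = \frac{H + \left(H F + H\right)}{F + 19} = \frac{H + \left(F H + H\right)}{19 + F} = \frac{H + \left(H + F H\right)}{19 + F} = \frac{2 H + F H}{19 + F}$)
$\sqrt{1100 + g{\left(-53,-18 \right)}} 10 = \sqrt{1100 - \frac{18 \left(2 - 53\right)}{19 - 53}} \cdot 10 = \sqrt{1100 - 18 \frac{1}{-34} \left(-51\right)} 10 = \sqrt{1100 - \left(- \frac{9}{17}\right) \left(-51\right)} 10 = \sqrt{1100 - 27} \cdot 10 = \sqrt{1073} \cdot 10 = 10 \sqrt{1073}$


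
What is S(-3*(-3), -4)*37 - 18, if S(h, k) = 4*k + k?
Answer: -758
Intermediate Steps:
S(h, k) = 5*k
S(-3*(-3), -4)*37 - 18 = (5*(-4))*37 - 18 = -20*37 - 18 = -740 - 18 = -758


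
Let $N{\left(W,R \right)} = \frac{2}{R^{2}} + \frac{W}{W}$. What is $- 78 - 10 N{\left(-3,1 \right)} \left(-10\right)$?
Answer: $-23400$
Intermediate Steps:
$N{\left(W,R \right)} = 1 + \frac{2}{R^{2}}$ ($N{\left(W,R \right)} = \frac{2}{R^{2}} + 1 = 1 + \frac{2}{R^{2}}$)
$- 78 - 10 N{\left(-3,1 \right)} \left(-10\right) = - 78 - 10 \left(1 + 2 \cdot 1^{-2}\right) \left(-10\right) = - 78 - 10 \left(1 + 2 \cdot 1\right) \left(-10\right) = - 78 - 10 \left(1 + 2\right) \left(-10\right) = - 78 \left(-10\right) 3 \left(-10\right) = - 78 \left(\left(-30\right) \left(-10\right)\right) = \left(-78\right) 300 = -23400$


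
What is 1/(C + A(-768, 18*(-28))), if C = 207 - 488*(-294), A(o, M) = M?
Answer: 1/143175 ≈ 6.9845e-6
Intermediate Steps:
C = 143679 (C = 207 + 143472 = 143679)
1/(C + A(-768, 18*(-28))) = 1/(143679 + 18*(-28)) = 1/(143679 - 504) = 1/143175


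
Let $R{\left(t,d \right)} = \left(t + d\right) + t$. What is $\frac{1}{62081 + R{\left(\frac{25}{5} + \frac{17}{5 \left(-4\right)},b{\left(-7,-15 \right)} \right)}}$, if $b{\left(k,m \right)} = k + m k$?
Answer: $\frac{10}{621873} \approx 1.608 \cdot 10^{-5}$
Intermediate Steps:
$b{\left(k,m \right)} = k + k m$
$R{\left(t,d \right)} = d + 2 t$ ($R{\left(t,d \right)} = \left(d + t\right) + t = d + 2 t$)
$\frac{1}{62081 + R{\left(\frac{25}{5} + \frac{17}{5 \left(-4\right)},b{\left(-7,-15 \right)} \right)}} = \frac{1}{62081 + \left(- 7 \left(1 - 15\right) + 2 \left(\frac{25}{5} + \frac{17}{5 \left(-4\right)}\right)\right)} = \frac{1}{62081 + \left(\left(-7\right) \left(-14\right) + 2 \left(25 \cdot \frac{1}{5} + \frac{17}{-20}\right)\right)} = \frac{1}{62081 + \left(98 + 2 \left(5 + 17 \left(- \frac{1}{20}\right)\right)\right)} = \frac{1}{62081 + \left(98 + 2 \left(5 - \frac{17}{20}\right)\right)} = \frac{1}{62081 + \left(98 + 2 \cdot \frac{83}{20}\right)} = \frac{1}{62081 + \left(98 + \frac{83}{10}\right)} = \frac{1}{62081 + \frac{1063}{10}} = \frac{1}{\frac{621873}{10}} = \frac{10}{621873}$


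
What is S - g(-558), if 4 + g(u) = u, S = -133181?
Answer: -132619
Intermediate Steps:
g(u) = -4 + u
S - g(-558) = -133181 - (-4 - 558) = -133181 - 1*(-562) = -133181 + 562 = -132619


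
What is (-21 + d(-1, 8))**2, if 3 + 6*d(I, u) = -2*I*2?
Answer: 15625/36 ≈ 434.03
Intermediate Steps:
d(I, u) = -1/2 - 2*I/3 (d(I, u) = -1/2 + (-2*I*2)/6 = -1/2 + (-4*I)/6 = -1/2 - 2*I/3)
(-21 + d(-1, 8))**2 = (-21 + (-1/2 - 2/3*(-1)))**2 = (-21 + (-1/2 + 2/3))**2 = (-21 + 1/6)**2 = (-125/6)**2 = 15625/36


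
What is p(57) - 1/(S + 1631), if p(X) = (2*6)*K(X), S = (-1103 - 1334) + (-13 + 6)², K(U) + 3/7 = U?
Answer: 3597271/5299 ≈ 678.86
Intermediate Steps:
K(U) = -3/7 + U
S = -2388 (S = -2437 + (-7)² = -2437 + 49 = -2388)
p(X) = -36/7 + 12*X (p(X) = (2*6)*(-3/7 + X) = 12*(-3/7 + X) = -36/7 + 12*X)
p(57) - 1/(S + 1631) = (-36/7 + 12*57) - 1/(-2388 + 1631) = (-36/7 + 684) - 1/(-757) = 4752/7 - 1*(-1/757) = 4752/7 + 1/757 = 3597271/5299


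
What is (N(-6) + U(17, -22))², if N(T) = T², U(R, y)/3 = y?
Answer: 900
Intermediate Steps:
U(R, y) = 3*y
(N(-6) + U(17, -22))² = ((-6)² + 3*(-22))² = (36 - 66)² = (-30)² = 900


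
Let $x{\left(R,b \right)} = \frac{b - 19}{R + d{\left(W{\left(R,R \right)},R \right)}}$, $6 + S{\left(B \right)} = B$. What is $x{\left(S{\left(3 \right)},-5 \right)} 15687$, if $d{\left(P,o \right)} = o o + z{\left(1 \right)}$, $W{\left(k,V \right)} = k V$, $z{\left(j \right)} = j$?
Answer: $-53784$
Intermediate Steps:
$S{\left(B \right)} = -6 + B$
$W{\left(k,V \right)} = V k$
$d{\left(P,o \right)} = 1 + o^{2}$ ($d{\left(P,o \right)} = o o + 1 = o^{2} + 1 = 1 + o^{2}$)
$x{\left(R,b \right)} = \frac{-19 + b}{1 + R + R^{2}}$ ($x{\left(R,b \right)} = \frac{b - 19}{R + \left(1 + R^{2}\right)} = \frac{-19 + b}{1 + R + R^{2}}$)
$x{\left(S{\left(3 \right)},-5 \right)} 15687 = \frac{-19 - 5}{1 + \left(-6 + 3\right) + \left(-6 + 3\right)^{2}} \cdot 15687 = \frac{1}{1 - 3 + \left(-3\right)^{2}} \left(-24\right) 15687 = \frac{1}{1 - 3 + 9} \left(-24\right) 15687 = \frac{1}{7} \left(-24\right) 15687 = \left(- \frac{24}{7}\right) 15687 = -53784$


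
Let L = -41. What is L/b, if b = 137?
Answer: -41/137 ≈ -0.29927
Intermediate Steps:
L/b = -41/137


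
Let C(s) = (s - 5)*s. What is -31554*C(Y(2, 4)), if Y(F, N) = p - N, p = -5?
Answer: -3975804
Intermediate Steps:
Y(F, N) = -5 - N
C(s) = s*(-5 + s) (C(s) = (-5 + s)*s = s*(-5 + s))
-31554*C(Y(2, 4)) = -31554*(-5 - 1*4)*(-5 + (-5 - 1*4)) = -31554*(-5 - 4)*(-5 + (-5 - 4)) = -(-283986)*(-5 - 9) = -(-283986)*(-14) = -31554*126 = -3975804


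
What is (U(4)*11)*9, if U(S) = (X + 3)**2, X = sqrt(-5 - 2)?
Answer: 198 + 594*I*sqrt(7) ≈ 198.0 + 1571.6*I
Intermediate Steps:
X = I*sqrt(7) (X = sqrt(-7) = I*sqrt(7) ≈ 2.6458*I)
U(S) = (3 + I*sqrt(7))**2 (U(S) = (I*sqrt(7) + 3)**2 = (3 + I*sqrt(7))**2)
(U(4)*11)*9 = ((3 + I*sqrt(7))**2*11)*9 = (11*(3 + I*sqrt(7))**2)*9 = 99*(3 + I*sqrt(7))**2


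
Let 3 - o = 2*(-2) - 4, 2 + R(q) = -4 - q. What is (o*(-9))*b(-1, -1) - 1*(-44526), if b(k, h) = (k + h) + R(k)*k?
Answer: 44229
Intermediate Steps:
R(q) = -6 - q (R(q) = -2 + (-4 - q) = -6 - q)
o = 11 (o = 3 - (2*(-2) - 4) = 3 - (-4 - 4) = 3 - 1*(-8) = 3 + 8 = 11)
b(k, h) = h + k + k*(-6 - k) (b(k, h) = (k + h) + (-6 - k)*k = (h + k) + k*(-6 - k) = h + k + k*(-6 - k))
(o*(-9))*b(-1, -1) - 1*(-44526) = (11*(-9))*(-1 - 1 - 1*(-1)*(6 - 1)) - 1*(-44526) = -99*(-1 - 1 - 1*(-1)*5) + 44526 = -99*(-1 - 1 + 5) + 44526 = -99*3 + 44526 = -297 + 44526 = 44229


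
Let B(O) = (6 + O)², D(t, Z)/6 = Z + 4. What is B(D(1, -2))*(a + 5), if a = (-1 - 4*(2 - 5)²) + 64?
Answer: 10368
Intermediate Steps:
D(t, Z) = 24 + 6*Z (D(t, Z) = 6*(Z + 4) = 6*(4 + Z) = 24 + 6*Z)
a = 27 (a = (-1 - 4*(-3)²) + 64 = (-1 - 4*9) + 64 = (-1 - 36) + 64 = -37 + 64 = 27)
B(D(1, -2))*(a + 5) = (6 + (24 + 6*(-2)))²*(27 + 5) = (6 + (24 - 12))²*32 = (6 + 12)²*32 = 18²*32 = 324*32 = 10368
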